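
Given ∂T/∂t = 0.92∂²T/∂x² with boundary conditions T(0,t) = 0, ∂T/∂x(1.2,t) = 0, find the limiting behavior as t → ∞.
T → 0. Heat escapes through the Dirichlet boundary.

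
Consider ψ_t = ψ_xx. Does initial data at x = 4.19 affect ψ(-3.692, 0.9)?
Yes, for any finite x. The heat equation has infinite propagation speed, so all initial data affects all points at any t > 0.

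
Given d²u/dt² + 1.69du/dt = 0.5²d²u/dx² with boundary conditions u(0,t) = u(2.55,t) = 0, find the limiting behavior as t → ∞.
u → 0. Damping (γ=1.69) dissipates energy; oscillations decay exponentially.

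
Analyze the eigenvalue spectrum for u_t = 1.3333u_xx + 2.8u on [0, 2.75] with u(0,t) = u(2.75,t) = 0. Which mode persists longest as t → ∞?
Eigenvalues: λₙ = 1.3333n²π²/2.75² - 2.8.
First three modes:
  n=1: λ₁ = 1.3333π²/2.75² - 2.8 ≈ -1.06
  n=2: λ₂ = 5.3332π²/2.75² - 2.8 ≈ 4.16
  n=3: λ₃ = 11.9997π²/2.75² - 2.8 ≈ 12.86
Since 1.3333π²/2.75² ≈ 1.74 < 2.8, λ₁ < 0.
The n=1 mode grows fastest (−λₙ is largest for n=1) → dominates.
Asymptotic: u ~ c₁ sin(πx/2.75) e^{1.06t} (exponential growth at rate −λ₁ ≈ 1.06).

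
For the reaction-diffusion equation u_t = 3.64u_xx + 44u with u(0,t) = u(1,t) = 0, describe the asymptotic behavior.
u grows unboundedly. Reaction dominates diffusion (r=44 > κπ²/L²≈35.93); solution grows exponentially.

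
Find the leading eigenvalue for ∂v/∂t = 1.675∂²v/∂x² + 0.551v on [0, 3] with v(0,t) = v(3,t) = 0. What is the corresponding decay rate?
Eigenvalues: λₙ = 1.675n²π²/3² - 0.551.
First three modes:
  n=1: λ₁ = 1.675π²/3² - 0.551 ≈ 1.286
  n=2: λ₂ = 6.7π²/3² - 0.551 ≈ 6.796
  n=3: λ₃ = 15.075π²/3² - 0.551 ≈ 15.981
Since 1.675π²/3² ≈ 1.837 > 0.551, all λₙ > 0.
The n=1 mode decays slowest → dominates as t → ∞.
Asymptotic: v ~ c₁ sin(πx/3) e^{-λ₁t} with decay rate λ₁ ≈ 1.286.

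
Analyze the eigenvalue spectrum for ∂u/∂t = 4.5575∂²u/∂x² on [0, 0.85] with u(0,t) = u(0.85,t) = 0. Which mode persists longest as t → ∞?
Eigenvalues: λₙ = 4.5575n²π²/0.85².
First three modes:
  n=1: λ₁ = 4.5575π²/0.85² ≈ 62.257
  n=2: λ₂ = 18.23π²/0.85² ≈ 249.028 (4× faster decay)
  n=3: λ₃ = 41.0175π²/0.85² ≈ 560.313 (9× faster decay)
As t → ∞, higher modes decay exponentially faster. The n=1 mode dominates: u ~ c₁ sin(πx/0.85) e^{-λ₁t}.
Decay rate: λ₁ = 4.5575π²/0.85² ≈ 62.257.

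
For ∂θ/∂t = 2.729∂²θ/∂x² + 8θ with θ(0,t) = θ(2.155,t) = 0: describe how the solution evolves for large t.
θ grows unboundedly. Reaction dominates diffusion (r=8 > κπ²/L²≈5.8); solution grows exponentially.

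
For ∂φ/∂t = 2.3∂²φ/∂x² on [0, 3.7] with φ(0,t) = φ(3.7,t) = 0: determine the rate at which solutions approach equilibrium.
Eigenvalues: λₙ = 2.3n²π²/3.7².
First three modes:
  n=1: λ₁ = 2.3π²/3.7² ≈ 1.658
  n=2: λ₂ = 9.2π²/3.7² ≈ 6.633 (4× faster decay)
  n=3: λ₃ = 20.7π²/3.7² ≈ 14.923 (9× faster decay)
As t → ∞, higher modes decay exponentially faster. The n=1 mode dominates: φ ~ c₁ sin(πx/3.7) e^{-λ₁t}.
Decay rate: λ₁ = 2.3π²/3.7² ≈ 1.658.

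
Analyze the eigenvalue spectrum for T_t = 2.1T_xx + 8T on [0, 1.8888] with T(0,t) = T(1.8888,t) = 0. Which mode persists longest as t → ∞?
Eigenvalues: λₙ = 2.1n²π²/1.8888² - 8.
First three modes:
  n=1: λ₁ = 2.1π²/1.8888² - 8 ≈ -2.19
  n=2: λ₂ = 8.4π²/1.8888² - 8 ≈ 15.238
  n=3: λ₃ = 18.9π²/1.8888² - 8 ≈ 44.287
Since 2.1π²/1.8888² ≈ 5.81 < 8, λ₁ < 0.
The n=1 mode grows fastest (−λₙ is largest for n=1) → dominates.
Asymptotic: T ~ c₁ sin(πx/1.8888) e^{2.19t} (exponential growth at rate −λ₁ ≈ 2.19).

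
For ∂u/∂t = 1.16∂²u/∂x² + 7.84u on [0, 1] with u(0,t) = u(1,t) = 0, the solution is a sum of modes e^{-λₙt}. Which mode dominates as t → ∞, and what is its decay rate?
Eigenvalues: λₙ = 1.16n²π²/1² - 7.84.
First three modes:
  n=1: λ₁ = 1.16π² - 7.84 ≈ 3.609
  n=2: λ₂ = 4.64π² - 7.84 ≈ 37.955
  n=3: λ₃ = 10.44π² - 7.84 ≈ 95.199
Since 1.16π² ≈ 11.449 > 7.84, all λₙ > 0.
The n=1 mode decays slowest → dominates as t → ∞.
Asymptotic: u ~ c₁ sin(πx/1) e^{-λ₁t} with decay rate λ₁ ≈ 3.609.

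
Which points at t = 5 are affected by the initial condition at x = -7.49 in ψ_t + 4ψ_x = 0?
At x = 12.51. The characteristic carries data from (-7.49, 0) to (12.51, 5).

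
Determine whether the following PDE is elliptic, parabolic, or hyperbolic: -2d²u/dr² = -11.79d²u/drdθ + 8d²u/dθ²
Rewriting in standard form: -2d²u/dr² + 11.79d²u/drdθ - 8d²u/dθ² = 0. Coefficients: A = -2, B = 11.79, C = -8. B² - 4AC = 75.0041, which is positive, so the equation is hyperbolic.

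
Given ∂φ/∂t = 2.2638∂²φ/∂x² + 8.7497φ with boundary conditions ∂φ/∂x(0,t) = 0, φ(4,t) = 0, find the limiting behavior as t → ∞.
φ grows unboundedly. Reaction dominates diffusion (r=8.7497 > κπ²/(4L²)≈0.35); solution grows exponentially.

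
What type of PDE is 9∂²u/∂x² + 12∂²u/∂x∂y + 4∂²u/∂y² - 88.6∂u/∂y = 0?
With A = 9, B = 12, C = 4, the discriminant is 0. This is a parabolic PDE.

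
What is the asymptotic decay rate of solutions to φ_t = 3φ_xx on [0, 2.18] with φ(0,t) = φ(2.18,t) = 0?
Eigenvalues: λₙ = 3n²π²/2.18².
First three modes:
  n=1: λ₁ = 3π²/2.18² ≈ 6.23
  n=2: λ₂ = 12π²/2.18² ≈ 24.921 (4× faster decay)
  n=3: λ₃ = 27π²/2.18² ≈ 56.073 (9× faster decay)
As t → ∞, higher modes decay exponentially faster. The n=1 mode dominates: φ ~ c₁ sin(πx/2.18) e^{-λ₁t}.
Decay rate: λ₁ = 3π²/2.18² ≈ 6.23.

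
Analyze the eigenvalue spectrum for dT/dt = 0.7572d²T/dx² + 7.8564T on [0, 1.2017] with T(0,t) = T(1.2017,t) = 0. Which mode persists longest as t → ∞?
Eigenvalues: λₙ = 0.7572n²π²/1.2017² - 7.8564.
First three modes:
  n=1: λ₁ = 0.7572π²/1.2017² - 7.8564 ≈ -2.681
  n=2: λ₂ = 3.0288π²/1.2017² - 7.8564 ≈ 12.844
  n=3: λ₃ = 6.8148π²/1.2017² - 7.8564 ≈ 38.719
Since 0.7572π²/1.2017² ≈ 5.175 < 7.8564, λ₁ < 0.
The n=1 mode grows fastest (−λₙ is largest for n=1) → dominates.
Asymptotic: T ~ c₁ sin(πx/1.2017) e^{2.681t} (exponential growth at rate −λ₁ ≈ 2.681).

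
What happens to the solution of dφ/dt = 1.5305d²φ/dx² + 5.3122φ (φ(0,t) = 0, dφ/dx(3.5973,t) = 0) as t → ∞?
φ grows unboundedly. Reaction dominates diffusion (r=5.3122 > κπ²/(4L²)≈0.29); solution grows exponentially.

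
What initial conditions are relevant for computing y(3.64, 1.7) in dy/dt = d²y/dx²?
The entire real line. The heat equation has infinite propagation speed: any initial disturbance instantly affects all points (though exponentially small far away).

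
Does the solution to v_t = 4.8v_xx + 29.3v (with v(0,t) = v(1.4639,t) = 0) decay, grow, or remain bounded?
v grows unboundedly. Reaction dominates diffusion (r=29.3 > κπ²/L²≈22.11); solution grows exponentially.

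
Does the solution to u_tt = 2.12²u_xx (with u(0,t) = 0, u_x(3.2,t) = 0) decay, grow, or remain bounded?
u oscillates (no decay). Energy is conserved; the solution oscillates indefinitely as standing waves.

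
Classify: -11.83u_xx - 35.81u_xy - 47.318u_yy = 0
Elliptic (discriminant = -956.73166).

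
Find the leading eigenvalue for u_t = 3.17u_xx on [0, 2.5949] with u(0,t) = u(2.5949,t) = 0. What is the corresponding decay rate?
Eigenvalues: λₙ = 3.17n²π²/2.5949².
First three modes:
  n=1: λ₁ = 3.17π²/2.5949² ≈ 4.646
  n=2: λ₂ = 12.68π²/2.5949² ≈ 18.586 (4× faster decay)
  n=3: λ₃ = 28.53π²/2.5949² ≈ 41.818 (9× faster decay)
As t → ∞, higher modes decay exponentially faster. The n=1 mode dominates: u ~ c₁ sin(πx/2.5949) e^{-λ₁t}.
Decay rate: λ₁ = 3.17π²/2.5949² ≈ 4.646.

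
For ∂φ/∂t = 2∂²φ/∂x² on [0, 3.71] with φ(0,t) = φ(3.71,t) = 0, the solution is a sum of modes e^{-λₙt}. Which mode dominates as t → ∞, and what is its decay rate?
Eigenvalues: λₙ = 2n²π²/3.71².
First three modes:
  n=1: λ₁ = 2π²/3.71² ≈ 1.434
  n=2: λ₂ = 8π²/3.71² ≈ 5.736 (4× faster decay)
  n=3: λ₃ = 18π²/3.71² ≈ 12.907 (9× faster decay)
As t → ∞, higher modes decay exponentially faster. The n=1 mode dominates: φ ~ c₁ sin(πx/3.71) e^{-λ₁t}.
Decay rate: λ₁ = 2π²/3.71² ≈ 1.434.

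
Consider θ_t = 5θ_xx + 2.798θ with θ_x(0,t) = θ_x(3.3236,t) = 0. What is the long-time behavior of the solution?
As t → ∞, θ grows unboundedly. With Neumann BCs the constant mode has diffusion eigenvalue 0, so any r > 0 makes it grow like e^(2.798t); solution grows exponentially.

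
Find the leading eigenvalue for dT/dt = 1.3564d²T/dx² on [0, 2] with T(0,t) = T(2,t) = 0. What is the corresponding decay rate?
Eigenvalues: λₙ = 1.3564n²π²/2².
First three modes:
  n=1: λ₁ = 1.3564π²/2² ≈ 3.347
  n=2: λ₂ = 5.4256π²/2² ≈ 13.387 (4× faster decay)
  n=3: λ₃ = 12.2076π²/2² ≈ 30.121 (9× faster decay)
As t → ∞, higher modes decay exponentially faster. The n=1 mode dominates: T ~ c₁ sin(πx/2) e^{-λ₁t}.
Decay rate: λ₁ = 1.3564π²/2² ≈ 3.347.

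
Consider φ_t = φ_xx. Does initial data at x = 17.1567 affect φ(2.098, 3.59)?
Yes, for any finite x. The heat equation has infinite propagation speed, so all initial data affects all points at any t > 0.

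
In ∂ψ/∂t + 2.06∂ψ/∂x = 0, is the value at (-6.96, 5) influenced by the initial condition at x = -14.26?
No. Only data at x = -17.26 affects (-6.96, 5). Advection has one-way propagation along characteristics.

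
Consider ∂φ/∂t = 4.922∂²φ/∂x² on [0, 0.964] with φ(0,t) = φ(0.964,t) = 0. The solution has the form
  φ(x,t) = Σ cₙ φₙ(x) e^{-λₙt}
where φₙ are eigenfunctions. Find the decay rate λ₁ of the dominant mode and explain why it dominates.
Eigenvalues: λₙ = 4.922n²π²/0.964².
First three modes:
  n=1: λ₁ = 4.922π²/0.964² ≈ 52.274
  n=2: λ₂ = 19.688π²/0.964² ≈ 209.097 (4× faster decay)
  n=3: λ₃ = 44.298π²/0.964² ≈ 470.468 (9× faster decay)
As t → ∞, higher modes decay exponentially faster. The n=1 mode dominates: φ ~ c₁ sin(πx/0.964) e^{-λ₁t}.
Decay rate: λ₁ = 4.922π²/0.964² ≈ 52.274.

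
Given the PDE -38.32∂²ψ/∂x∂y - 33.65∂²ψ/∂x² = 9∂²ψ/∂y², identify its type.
Rewriting in standard form: -33.65∂²ψ/∂x² - 38.32∂²ψ/∂x∂y - 9∂²ψ/∂y² = 0. The second-order coefficients are A = -33.65, B = -38.32, C = -9. Since B² - 4AC = 257.0224 > 0, this is a hyperbolic PDE.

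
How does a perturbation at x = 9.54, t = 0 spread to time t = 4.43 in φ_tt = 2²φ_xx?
Domain of influence: [0.68, 18.4]. Data at x = 9.54 spreads outward at speed 2.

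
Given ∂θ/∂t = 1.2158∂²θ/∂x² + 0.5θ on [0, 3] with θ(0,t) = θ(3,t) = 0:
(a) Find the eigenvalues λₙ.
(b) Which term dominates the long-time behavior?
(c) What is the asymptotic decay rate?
Eigenvalues: λₙ = 1.2158n²π²/3² - 0.5.
First three modes:
  n=1: λ₁ = 1.2158π²/3² - 0.5 ≈ 0.833
  n=2: λ₂ = 4.8632π²/3² - 0.5 ≈ 4.833
  n=3: λ₃ = 10.9422π²/3² - 0.5 ≈ 11.499
Since 1.2158π²/3² ≈ 1.333 > 0.5, all λₙ > 0.
The n=1 mode decays slowest → dominates as t → ∞.
Asymptotic: θ ~ c₁ sin(πx/3) e^{-λ₁t} with decay rate λ₁ ≈ 0.833.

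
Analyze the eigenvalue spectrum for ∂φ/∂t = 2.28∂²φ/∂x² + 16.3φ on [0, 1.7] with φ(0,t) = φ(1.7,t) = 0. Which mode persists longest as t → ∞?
Eigenvalues: λₙ = 2.28n²π²/1.7² - 16.3.
First three modes:
  n=1: λ₁ = 2.28π²/1.7² - 16.3 ≈ -8.514
  n=2: λ₂ = 9.12π²/1.7² - 16.3 ≈ 14.846
  n=3: λ₃ = 20.52π²/1.7² - 16.3 ≈ 53.778
Since 2.28π²/1.7² ≈ 7.786 < 16.3, λ₁ < 0.
The n=1 mode grows fastest (−λₙ is largest for n=1) → dominates.
Asymptotic: φ ~ c₁ sin(πx/1.7) e^{8.514t} (exponential growth at rate −λ₁ ≈ 8.514).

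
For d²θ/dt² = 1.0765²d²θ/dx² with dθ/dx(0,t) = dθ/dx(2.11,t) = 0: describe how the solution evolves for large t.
θ oscillates about a mean that drifts linearly in t (generically unbounded; no decay). There is no damping, so the nonconstant modes persist as standing waves (energy conserved, no decay). But with Neumann conditions at both ends the constant mode has eigenvalue 0: the spatial mean M(t) of θ satisfies M'' = 0, so M(t) = M(0) + M'(0)·t. Unless the initial velocity has zero mean (∫θ_t(x,0)dx = 0), the solution grows linearly in t (unbounded, though not exponentially); if it does have zero mean, the solution stays bounded and simply oscillates.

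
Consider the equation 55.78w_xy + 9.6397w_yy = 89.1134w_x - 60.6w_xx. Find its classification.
Rewriting in standard form: 60.6w_xx + 55.78w_xy + 9.6397w_yy - 89.1134w_x = 0. Hyperbolic. (A = 60.6, B = 55.78, C = 9.6397 gives B² - 4AC = 774.74512.)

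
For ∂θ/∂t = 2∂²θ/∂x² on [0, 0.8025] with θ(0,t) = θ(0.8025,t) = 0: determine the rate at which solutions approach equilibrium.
Eigenvalues: λₙ = 2n²π²/0.8025².
First three modes:
  n=1: λ₁ = 2π²/0.8025² ≈ 30.651
  n=2: λ₂ = 8π²/0.8025² ≈ 122.603 (4× faster decay)
  n=3: λ₃ = 18π²/0.8025² ≈ 275.856 (9× faster decay)
As t → ∞, higher modes decay exponentially faster. The n=1 mode dominates: θ ~ c₁ sin(πx/0.8025) e^{-λ₁t}.
Decay rate: λ₁ = 2π²/0.8025² ≈ 30.651.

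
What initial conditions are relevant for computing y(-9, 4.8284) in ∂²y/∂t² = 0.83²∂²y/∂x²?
Domain of dependence: [-13.007572, -4.992428]. Signals travel at speed 0.83, so data within |x - -9| ≤ 0.83·4.8284 = 4.007572 can reach the point.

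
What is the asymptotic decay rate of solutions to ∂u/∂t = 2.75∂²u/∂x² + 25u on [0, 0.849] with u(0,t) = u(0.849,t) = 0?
Eigenvalues: λₙ = 2.75n²π²/0.849² - 25.
First three modes:
  n=1: λ₁ = 2.75π²/0.849² - 25 ≈ 12.655
  n=2: λ₂ = 11π²/0.849² - 25 ≈ 125.618
  n=3: λ₃ = 24.75π²/0.849² - 25 ≈ 313.891
Since 2.75π²/0.849² ≈ 37.655 > 25, all λₙ > 0.
The n=1 mode decays slowest → dominates as t → ∞.
Asymptotic: u ~ c₁ sin(πx/0.849) e^{-λ₁t} with decay rate λ₁ ≈ 12.655.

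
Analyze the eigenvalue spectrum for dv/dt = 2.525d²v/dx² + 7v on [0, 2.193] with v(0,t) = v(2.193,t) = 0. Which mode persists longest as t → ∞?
Eigenvalues: λₙ = 2.525n²π²/2.193² - 7.
First three modes:
  n=1: λ₁ = 2.525π²/2.193² - 7 ≈ -1.818
  n=2: λ₂ = 10.1π²/2.193² - 7 ≈ 13.727
  n=3: λ₃ = 22.725π²/2.193² - 7 ≈ 39.637
Since 2.525π²/2.193² ≈ 5.182 < 7, λ₁ < 0.
The n=1 mode grows fastest (−λₙ is largest for n=1) → dominates.
Asymptotic: v ~ c₁ sin(πx/2.193) e^{1.818t} (exponential growth at rate −λ₁ ≈ 1.818).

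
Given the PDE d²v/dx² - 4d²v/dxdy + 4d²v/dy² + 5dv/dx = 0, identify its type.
The second-order coefficients are A = 1, B = -4, C = 4. Since B² - 4AC = 0 = 0, this is a parabolic PDE.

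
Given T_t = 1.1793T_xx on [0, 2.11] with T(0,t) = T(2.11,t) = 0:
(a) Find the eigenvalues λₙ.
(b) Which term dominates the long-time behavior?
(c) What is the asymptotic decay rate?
Eigenvalues: λₙ = 1.1793n²π²/2.11².
First three modes:
  n=1: λ₁ = 1.1793π²/2.11² ≈ 2.614
  n=2: λ₂ = 4.7172π²/2.11² ≈ 10.457 (4× faster decay)
  n=3: λ₃ = 10.6137π²/2.11² ≈ 23.529 (9× faster decay)
As t → ∞, higher modes decay exponentially faster. The n=1 mode dominates: T ~ c₁ sin(πx/2.11) e^{-λ₁t}.
Decay rate: λ₁ = 1.1793π²/2.11² ≈ 2.614.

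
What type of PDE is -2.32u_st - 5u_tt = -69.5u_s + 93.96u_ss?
Rewriting in standard form: -93.96u_ss - 2.32u_st - 5u_tt + 69.5u_s = 0. With A = -93.96, B = -2.32, C = -5, the discriminant is -1873.8176. This is an elliptic PDE.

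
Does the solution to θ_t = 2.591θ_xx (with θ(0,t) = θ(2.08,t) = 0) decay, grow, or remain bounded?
θ → 0. Heat diffuses out through both boundaries.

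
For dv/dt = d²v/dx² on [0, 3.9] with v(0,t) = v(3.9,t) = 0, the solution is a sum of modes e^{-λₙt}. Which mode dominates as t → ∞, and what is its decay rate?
Eigenvalues: λₙ = n²π²/3.9².
First three modes:
  n=1: λ₁ = π²/3.9² ≈ 0.649
  n=2: λ₂ = 4π²/3.9² ≈ 2.596 (4× faster decay)
  n=3: λ₃ = 9π²/3.9² ≈ 5.84 (9× faster decay)
As t → ∞, higher modes decay exponentially faster. The n=1 mode dominates: v ~ c₁ sin(πx/3.9) e^{-λ₁t}.
Decay rate: λ₁ = π²/3.9² ≈ 0.649.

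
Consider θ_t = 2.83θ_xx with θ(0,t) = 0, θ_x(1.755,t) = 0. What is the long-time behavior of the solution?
As t → ∞, θ → 0. Heat escapes through the Dirichlet boundary.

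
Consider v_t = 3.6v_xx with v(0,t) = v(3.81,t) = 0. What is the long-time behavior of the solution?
As t → ∞, v → 0. Heat diffuses out through both boundaries.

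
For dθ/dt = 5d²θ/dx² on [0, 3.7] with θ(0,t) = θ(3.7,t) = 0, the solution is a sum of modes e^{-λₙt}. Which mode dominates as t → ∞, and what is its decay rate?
Eigenvalues: λₙ = 5n²π²/3.7².
First three modes:
  n=1: λ₁ = 5π²/3.7² ≈ 3.605
  n=2: λ₂ = 20π²/3.7² ≈ 14.419 (4× faster decay)
  n=3: λ₃ = 45π²/3.7² ≈ 32.442 (9× faster decay)
As t → ∞, higher modes decay exponentially faster. The n=1 mode dominates: θ ~ c₁ sin(πx/3.7) e^{-λ₁t}.
Decay rate: λ₁ = 5π²/3.7² ≈ 3.605.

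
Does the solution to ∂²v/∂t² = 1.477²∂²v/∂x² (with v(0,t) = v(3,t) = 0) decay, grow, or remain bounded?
v oscillates (no decay). Energy is conserved; the solution oscillates indefinitely as standing waves.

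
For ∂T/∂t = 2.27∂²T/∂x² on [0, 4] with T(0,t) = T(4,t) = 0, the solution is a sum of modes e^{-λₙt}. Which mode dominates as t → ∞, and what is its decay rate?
Eigenvalues: λₙ = 2.27n²π²/4².
First three modes:
  n=1: λ₁ = 2.27π²/4² ≈ 1.4
  n=2: λ₂ = 9.08π²/4² ≈ 5.601 (4× faster decay)
  n=3: λ₃ = 20.43π²/4² ≈ 12.602 (9× faster decay)
As t → ∞, higher modes decay exponentially faster. The n=1 mode dominates: T ~ c₁ sin(πx/4) e^{-λ₁t}.
Decay rate: λ₁ = 2.27π²/4² ≈ 1.4.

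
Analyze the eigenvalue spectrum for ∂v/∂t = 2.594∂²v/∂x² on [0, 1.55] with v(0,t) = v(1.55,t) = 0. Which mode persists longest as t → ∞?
Eigenvalues: λₙ = 2.594n²π²/1.55².
First three modes:
  n=1: λ₁ = 2.594π²/1.55² ≈ 10.656
  n=2: λ₂ = 10.376π²/1.55² ≈ 42.625 (4× faster decay)
  n=3: λ₃ = 23.346π²/1.55² ≈ 95.907 (9× faster decay)
As t → ∞, higher modes decay exponentially faster. The n=1 mode dominates: v ~ c₁ sin(πx/1.55) e^{-λ₁t}.
Decay rate: λ₁ = 2.594π²/1.55² ≈ 10.656.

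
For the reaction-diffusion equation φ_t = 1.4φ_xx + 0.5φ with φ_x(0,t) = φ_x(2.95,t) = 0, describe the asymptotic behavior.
φ grows unboundedly. With Neumann BCs the constant mode has diffusion eigenvalue 0, so any r > 0 makes it grow like e^(0.5t); solution grows exponentially.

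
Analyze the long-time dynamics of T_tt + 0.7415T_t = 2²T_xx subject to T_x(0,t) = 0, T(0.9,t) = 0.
Long-time behavior: T → 0. Damping (γ=0.7415) dissipates energy; oscillations decay exponentially.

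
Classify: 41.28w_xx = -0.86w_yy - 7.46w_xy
Rewriting in standard form: 41.28w_xx + 7.46w_xy + 0.86w_yy = 0. Elliptic (discriminant = -86.3516).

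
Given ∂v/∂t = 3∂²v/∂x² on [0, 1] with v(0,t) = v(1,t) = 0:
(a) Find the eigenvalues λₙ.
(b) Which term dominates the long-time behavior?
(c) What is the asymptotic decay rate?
Eigenvalues: λₙ = 3n²π².
First three modes:
  n=1: λ₁ = 3π² ≈ 29.609
  n=2: λ₂ = 12π² ≈ 118.435 (4× faster decay)
  n=3: λ₃ = 27π² ≈ 266.479 (9× faster decay)
As t → ∞, higher modes decay exponentially faster. The n=1 mode dominates: v ~ c₁ sin(πx) e^{-λ₁t}.
Decay rate: λ₁ = 3π² ≈ 29.609.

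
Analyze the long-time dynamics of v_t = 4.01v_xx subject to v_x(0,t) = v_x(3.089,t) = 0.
Long-time behavior: v → constant (steady state). Heat is conserved (no flux at boundaries); solution approaches the spatial average.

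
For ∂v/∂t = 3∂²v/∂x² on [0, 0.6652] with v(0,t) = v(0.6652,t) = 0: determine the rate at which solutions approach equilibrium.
Eigenvalues: λₙ = 3n²π²/0.6652².
First three modes:
  n=1: λ₁ = 3π²/0.6652² ≈ 66.914
  n=2: λ₂ = 12π²/0.6652² ≈ 267.656 (4× faster decay)
  n=3: λ₃ = 27π²/0.6652² ≈ 602.225 (9× faster decay)
As t → ∞, higher modes decay exponentially faster. The n=1 mode dominates: v ~ c₁ sin(πx/0.6652) e^{-λ₁t}.
Decay rate: λ₁ = 3π²/0.6652² ≈ 66.914.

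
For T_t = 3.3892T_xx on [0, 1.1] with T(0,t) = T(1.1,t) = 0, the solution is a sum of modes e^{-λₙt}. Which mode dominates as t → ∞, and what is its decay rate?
Eigenvalues: λₙ = 3.3892n²π²/1.1².
First three modes:
  n=1: λ₁ = 3.3892π²/1.1² ≈ 27.645
  n=2: λ₂ = 13.5568π²/1.1² ≈ 110.579 (4× faster decay)
  n=3: λ₃ = 30.5028π²/1.1² ≈ 248.802 (9× faster decay)
As t → ∞, higher modes decay exponentially faster. The n=1 mode dominates: T ~ c₁ sin(πx/1.1) e^{-λ₁t}.
Decay rate: λ₁ = 3.3892π²/1.1² ≈ 27.645.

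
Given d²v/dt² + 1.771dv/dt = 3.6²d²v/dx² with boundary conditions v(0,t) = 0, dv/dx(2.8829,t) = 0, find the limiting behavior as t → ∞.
v → 0. Damping (γ=1.771) dissipates energy; oscillations decay exponentially.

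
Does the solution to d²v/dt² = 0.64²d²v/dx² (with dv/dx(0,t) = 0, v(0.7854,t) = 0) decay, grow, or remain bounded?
v oscillates (no decay). Energy is conserved; the solution oscillates indefinitely as standing waves.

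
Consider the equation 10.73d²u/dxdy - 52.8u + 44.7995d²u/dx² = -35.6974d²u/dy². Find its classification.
Rewriting in standard form: 44.7995d²u/dx² + 10.73d²u/dxdy + 35.6974d²u/dy² - 52.8u = 0. Elliptic. (A = 44.7995, B = 10.73, C = 35.6974 gives B² - 4AC = -6281.7697852.)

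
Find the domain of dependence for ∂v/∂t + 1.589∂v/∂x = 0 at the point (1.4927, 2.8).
A single point: x = -2.9565. The characteristic through (1.4927, 2.8) is x - 1.589t = const, so x = 1.4927 - 1.589·2.8 = -2.9565.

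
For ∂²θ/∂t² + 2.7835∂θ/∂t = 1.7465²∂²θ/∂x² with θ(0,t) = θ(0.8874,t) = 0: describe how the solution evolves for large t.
θ → 0. Damping (γ=2.7835) dissipates energy; oscillations decay exponentially.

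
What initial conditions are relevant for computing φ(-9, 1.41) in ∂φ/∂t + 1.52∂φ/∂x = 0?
A single point: x = -11.1432. The characteristic through (-9, 1.41) is x - 1.52t = const, so x = -9 - 1.52·1.41 = -11.1432.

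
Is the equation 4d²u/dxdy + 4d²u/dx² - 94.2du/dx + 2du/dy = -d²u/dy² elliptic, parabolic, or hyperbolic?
Rewriting in standard form: 4d²u/dx² + 4d²u/dxdy + d²u/dy² - 94.2du/dx + 2du/dy = 0. Computing B² - 4AC with A = 4, B = 4, C = 1: discriminant = 0 (zero). Answer: parabolic.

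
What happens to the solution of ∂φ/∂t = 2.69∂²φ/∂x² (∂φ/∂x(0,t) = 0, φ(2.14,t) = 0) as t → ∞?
φ → 0. Heat escapes through the Dirichlet boundary.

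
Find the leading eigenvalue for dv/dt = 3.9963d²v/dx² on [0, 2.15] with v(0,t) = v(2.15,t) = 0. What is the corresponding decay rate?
Eigenvalues: λₙ = 3.9963n²π²/2.15².
First three modes:
  n=1: λ₁ = 3.9963π²/2.15² ≈ 8.533
  n=2: λ₂ = 15.9852π²/2.15² ≈ 34.13 (4× faster decay)
  n=3: λ₃ = 35.9667π²/2.15² ≈ 76.793 (9× faster decay)
As t → ∞, higher modes decay exponentially faster. The n=1 mode dominates: v ~ c₁ sin(πx/2.15) e^{-λ₁t}.
Decay rate: λ₁ = 3.9963π²/2.15² ≈ 8.533.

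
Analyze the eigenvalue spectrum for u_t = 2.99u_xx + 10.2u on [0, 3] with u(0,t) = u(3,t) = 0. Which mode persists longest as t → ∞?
Eigenvalues: λₙ = 2.99n²π²/3² - 10.2.
First three modes:
  n=1: λ₁ = 2.99π²/3² - 10.2 ≈ -6.921
  n=2: λ₂ = 11.96π²/3² - 10.2 ≈ 2.916
  n=3: λ₃ = 26.91π²/3² - 10.2 ≈ 19.31
Since 2.99π²/3² ≈ 3.279 < 10.2, λ₁ < 0.
The n=1 mode grows fastest (−λₙ is largest for n=1) → dominates.
Asymptotic: u ~ c₁ sin(πx/3) e^{6.921t} (exponential growth at rate −λ₁ ≈ 6.921).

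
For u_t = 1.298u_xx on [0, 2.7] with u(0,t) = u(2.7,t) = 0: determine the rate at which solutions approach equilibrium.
Eigenvalues: λₙ = 1.298n²π²/2.7².
First three modes:
  n=1: λ₁ = 1.298π²/2.7² ≈ 1.757
  n=2: λ₂ = 5.192π²/2.7² ≈ 7.029 (4× faster decay)
  n=3: λ₃ = 11.682π²/2.7² ≈ 15.816 (9× faster decay)
As t → ∞, higher modes decay exponentially faster. The n=1 mode dominates: u ~ c₁ sin(πx/2.7) e^{-λ₁t}.
Decay rate: λ₁ = 1.298π²/2.7² ≈ 1.757.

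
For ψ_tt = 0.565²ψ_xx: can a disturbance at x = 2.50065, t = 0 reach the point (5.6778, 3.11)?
No. The domain of dependence is [3.92065, 7.43495], and 2.50065 is outside this interval.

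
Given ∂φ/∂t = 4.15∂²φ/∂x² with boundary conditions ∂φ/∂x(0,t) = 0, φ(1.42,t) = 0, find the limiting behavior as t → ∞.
φ → 0. Heat escapes through the Dirichlet boundary.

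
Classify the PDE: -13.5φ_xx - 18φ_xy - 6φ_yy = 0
A = -13.5, B = -18, C = -6. Discriminant B² - 4AC = 0. Since 0 = 0, parabolic.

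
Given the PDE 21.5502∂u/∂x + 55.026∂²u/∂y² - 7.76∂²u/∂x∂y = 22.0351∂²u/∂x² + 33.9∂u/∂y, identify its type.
Rewriting in standard form: -22.0351∂²u/∂x² - 7.76∂²u/∂x∂y + 55.026∂²u/∂y² + 21.5502∂u/∂x - 33.9∂u/∂y = 0. The second-order coefficients are A = -22.0351, B = -7.76, C = 55.026. Since B² - 4AC = 4910.2312504 > 0, this is a hyperbolic PDE.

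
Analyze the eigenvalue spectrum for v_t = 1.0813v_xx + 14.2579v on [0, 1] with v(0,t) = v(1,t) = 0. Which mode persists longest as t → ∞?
Eigenvalues: λₙ = 1.0813n²π²/1² - 14.2579.
First three modes:
  n=1: λ₁ = 1.0813π² - 14.2579 ≈ -3.586
  n=2: λ₂ = 4.3252π² - 14.2579 ≈ 28.43
  n=3: λ₃ = 9.7317π² - 14.2579 ≈ 81.79
Since 1.0813π² ≈ 10.672 < 14.2579, λ₁ < 0.
The n=1 mode grows fastest (−λₙ is largest for n=1) → dominates.
Asymptotic: v ~ c₁ sin(πx/1) e^{3.586t} (exponential growth at rate −λ₁ ≈ 3.586).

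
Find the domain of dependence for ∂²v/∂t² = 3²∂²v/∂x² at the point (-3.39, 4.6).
Domain of dependence: [-17.19, 10.41]. Signals travel at speed 3, so data within |x - -3.39| ≤ 3·4.6 = 13.8 can reach the point.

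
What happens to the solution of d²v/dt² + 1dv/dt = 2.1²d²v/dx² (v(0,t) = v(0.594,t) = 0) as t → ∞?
v → 0. Damping (γ=1) dissipates energy; oscillations decay exponentially.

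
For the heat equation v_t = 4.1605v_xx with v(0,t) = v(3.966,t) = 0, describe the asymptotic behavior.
v → 0. Heat diffuses out through both boundaries.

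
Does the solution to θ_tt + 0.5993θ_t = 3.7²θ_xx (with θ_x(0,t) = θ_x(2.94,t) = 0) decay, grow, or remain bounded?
θ → constant (steady state). Damping (γ=0.5993) dissipates the nonconstant modes; with Neumann BCs the spatial average obeys M''+γM'=0 and tends to a finite limit.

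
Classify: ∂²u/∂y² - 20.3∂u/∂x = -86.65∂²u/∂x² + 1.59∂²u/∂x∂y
Rewriting in standard form: 86.65∂²u/∂x² - 1.59∂²u/∂x∂y + ∂²u/∂y² - 20.3∂u/∂x = 0. Elliptic (discriminant = -344.0719).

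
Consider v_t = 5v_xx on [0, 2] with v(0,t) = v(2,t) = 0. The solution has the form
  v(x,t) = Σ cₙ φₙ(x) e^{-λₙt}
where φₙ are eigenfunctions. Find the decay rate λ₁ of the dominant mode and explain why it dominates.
Eigenvalues: λₙ = 5n²π²/2².
First three modes:
  n=1: λ₁ = 5π²/2² ≈ 12.337
  n=2: λ₂ = 20π²/2² ≈ 49.348 (4× faster decay)
  n=3: λ₃ = 45π²/2² ≈ 111.033 (9× faster decay)
As t → ∞, higher modes decay exponentially faster. The n=1 mode dominates: v ~ c₁ sin(πx/2) e^{-λ₁t}.
Decay rate: λ₁ = 5π²/2² ≈ 12.337.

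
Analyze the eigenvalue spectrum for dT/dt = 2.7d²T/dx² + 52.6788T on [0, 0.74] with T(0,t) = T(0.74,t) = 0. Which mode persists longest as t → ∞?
Eigenvalues: λₙ = 2.7n²π²/0.74² - 52.6788.
First three modes:
  n=1: λ₁ = 2.7π²/0.74² - 52.6788 ≈ -4.016
  n=2: λ₂ = 10.8π²/0.74² - 52.6788 ≈ 141.974
  n=3: λ₃ = 24.3π²/0.74² - 52.6788 ≈ 385.289
Since 2.7π²/0.74² ≈ 48.663 < 52.6788, λ₁ < 0.
The n=1 mode grows fastest (−λₙ is largest for n=1) → dominates.
Asymptotic: T ~ c₁ sin(πx/0.74) e^{4.016t} (exponential growth at rate −λ₁ ≈ 4.016).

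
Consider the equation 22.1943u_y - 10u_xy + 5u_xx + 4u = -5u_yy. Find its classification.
Rewriting in standard form: 5u_xx - 10u_xy + 5u_yy + 22.1943u_y + 4u = 0. Parabolic. (A = 5, B = -10, C = 5 gives B² - 4AC = 0.)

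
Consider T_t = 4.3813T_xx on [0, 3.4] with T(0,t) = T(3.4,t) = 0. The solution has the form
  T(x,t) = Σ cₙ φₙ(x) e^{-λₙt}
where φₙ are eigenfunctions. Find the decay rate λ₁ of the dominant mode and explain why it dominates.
Eigenvalues: λₙ = 4.3813n²π²/3.4².
First three modes:
  n=1: λ₁ = 4.3813π²/3.4² ≈ 3.741
  n=2: λ₂ = 17.5252π²/3.4² ≈ 14.963 (4× faster decay)
  n=3: λ₃ = 39.4317π²/3.4² ≈ 33.666 (9× faster decay)
As t → ∞, higher modes decay exponentially faster. The n=1 mode dominates: T ~ c₁ sin(πx/3.4) e^{-λ₁t}.
Decay rate: λ₁ = 4.3813π²/3.4² ≈ 3.741.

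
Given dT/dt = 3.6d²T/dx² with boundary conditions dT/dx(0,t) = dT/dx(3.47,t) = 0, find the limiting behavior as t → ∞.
T → constant (steady state). Heat is conserved (no flux at boundaries); solution approaches the spatial average.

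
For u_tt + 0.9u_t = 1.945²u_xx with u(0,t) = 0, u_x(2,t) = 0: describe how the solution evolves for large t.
u → 0. Damping (γ=0.9) dissipates energy; oscillations decay exponentially.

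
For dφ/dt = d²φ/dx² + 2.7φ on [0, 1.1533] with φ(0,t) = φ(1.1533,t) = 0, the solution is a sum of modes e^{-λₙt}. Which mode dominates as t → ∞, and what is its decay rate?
Eigenvalues: λₙ = n²π²/1.1533² - 2.7.
First three modes:
  n=1: λ₁ = π²/1.1533² - 2.7 ≈ 4.72
  n=2: λ₂ = 4π²/1.1533² - 2.7 ≈ 26.981
  n=3: λ₃ = 9π²/1.1533² - 2.7 ≈ 64.082
Since π²/1.1533² ≈ 7.42 > 2.7, all λₙ > 0.
The n=1 mode decays slowest → dominates as t → ∞.
Asymptotic: φ ~ c₁ sin(πx/1.1533) e^{-λ₁t} with decay rate λ₁ ≈ 4.72.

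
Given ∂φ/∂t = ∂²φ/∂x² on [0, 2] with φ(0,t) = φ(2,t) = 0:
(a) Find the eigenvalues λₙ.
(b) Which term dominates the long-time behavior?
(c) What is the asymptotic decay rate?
Eigenvalues: λₙ = n²π²/2².
First three modes:
  n=1: λ₁ = π²/2² ≈ 2.467
  n=2: λ₂ = 4π²/2² ≈ 9.87 (4× faster decay)
  n=3: λ₃ = 9π²/2² ≈ 22.207 (9× faster decay)
As t → ∞, higher modes decay exponentially faster. The n=1 mode dominates: φ ~ c₁ sin(πx/2) e^{-λ₁t}.
Decay rate: λ₁ = π²/2² ≈ 2.467.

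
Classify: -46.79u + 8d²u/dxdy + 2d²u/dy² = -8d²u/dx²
Rewriting in standard form: 8d²u/dx² + 8d²u/dxdy + 2d²u/dy² - 46.79u = 0. Parabolic (discriminant = 0).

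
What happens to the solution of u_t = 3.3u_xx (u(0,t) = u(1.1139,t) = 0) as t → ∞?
u → 0. Heat diffuses out through both boundaries.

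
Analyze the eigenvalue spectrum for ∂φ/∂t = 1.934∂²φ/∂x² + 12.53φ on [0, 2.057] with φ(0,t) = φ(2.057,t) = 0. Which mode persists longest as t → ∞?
Eigenvalues: λₙ = 1.934n²π²/2.057² - 12.53.
First three modes:
  n=1: λ₁ = 1.934π²/2.057² - 12.53 ≈ -8.019
  n=2: λ₂ = 7.736π²/2.057² - 12.53 ≈ 5.515
  n=3: λ₃ = 17.406π²/2.057² - 12.53 ≈ 28.07
Since 1.934π²/2.057² ≈ 4.511 < 12.53, λ₁ < 0.
The n=1 mode grows fastest (−λₙ is largest for n=1) → dominates.
Asymptotic: φ ~ c₁ sin(πx/2.057) e^{8.019t} (exponential growth at rate −λ₁ ≈ 8.019).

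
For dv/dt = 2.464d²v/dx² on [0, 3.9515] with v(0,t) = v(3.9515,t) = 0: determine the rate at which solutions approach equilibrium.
Eigenvalues: λₙ = 2.464n²π²/3.9515².
First three modes:
  n=1: λ₁ = 2.464π²/3.9515² ≈ 1.557
  n=2: λ₂ = 9.856π²/3.9515² ≈ 6.23 (4× faster decay)
  n=3: λ₃ = 22.176π²/3.9515² ≈ 14.017 (9× faster decay)
As t → ∞, higher modes decay exponentially faster. The n=1 mode dominates: v ~ c₁ sin(πx/3.9515) e^{-λ₁t}.
Decay rate: λ₁ = 2.464π²/3.9515² ≈ 1.557.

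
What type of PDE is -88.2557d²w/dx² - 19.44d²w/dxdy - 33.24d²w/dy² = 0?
With A = -88.2557, B = -19.44, C = -33.24, the discriminant is -11356.564272. This is an elliptic PDE.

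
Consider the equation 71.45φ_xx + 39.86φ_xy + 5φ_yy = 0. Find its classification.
Hyperbolic. (A = 71.45, B = 39.86, C = 5 gives B² - 4AC = 159.8196.)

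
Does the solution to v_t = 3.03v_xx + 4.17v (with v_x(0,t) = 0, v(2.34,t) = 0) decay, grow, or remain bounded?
v grows unboundedly. Reaction dominates diffusion (r=4.17 > κπ²/(4L²)≈1.37); solution grows exponentially.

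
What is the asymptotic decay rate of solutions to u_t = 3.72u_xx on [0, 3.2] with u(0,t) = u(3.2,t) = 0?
Eigenvalues: λₙ = 3.72n²π²/3.2².
First three modes:
  n=1: λ₁ = 3.72π²/3.2² ≈ 3.585
  n=2: λ₂ = 14.88π²/3.2² ≈ 14.342 (4× faster decay)
  n=3: λ₃ = 33.48π²/3.2² ≈ 32.269 (9× faster decay)
As t → ∞, higher modes decay exponentially faster. The n=1 mode dominates: u ~ c₁ sin(πx/3.2) e^{-λ₁t}.
Decay rate: λ₁ = 3.72π²/3.2² ≈ 3.585.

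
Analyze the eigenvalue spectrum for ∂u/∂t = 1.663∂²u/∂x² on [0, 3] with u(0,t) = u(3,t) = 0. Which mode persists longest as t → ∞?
Eigenvalues: λₙ = 1.663n²π²/3².
First three modes:
  n=1: λ₁ = 1.663π²/3² ≈ 1.824
  n=2: λ₂ = 6.652π²/3² ≈ 7.295 (4× faster decay)
  n=3: λ₃ = 14.967π²/3² ≈ 16.413 (9× faster decay)
As t → ∞, higher modes decay exponentially faster. The n=1 mode dominates: u ~ c₁ sin(πx/3) e^{-λ₁t}.
Decay rate: λ₁ = 1.663π²/3² ≈ 1.824.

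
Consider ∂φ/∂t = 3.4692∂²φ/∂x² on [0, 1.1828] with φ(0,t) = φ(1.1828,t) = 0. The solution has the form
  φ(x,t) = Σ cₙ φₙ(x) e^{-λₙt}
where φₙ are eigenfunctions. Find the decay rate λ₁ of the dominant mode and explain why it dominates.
Eigenvalues: λₙ = 3.4692n²π²/1.1828².
First three modes:
  n=1: λ₁ = 3.4692π²/1.1828² ≈ 24.474
  n=2: λ₂ = 13.8768π²/1.1828² ≈ 97.896 (4× faster decay)
  n=3: λ₃ = 31.2228π²/1.1828² ≈ 220.267 (9× faster decay)
As t → ∞, higher modes decay exponentially faster. The n=1 mode dominates: φ ~ c₁ sin(πx/1.1828) e^{-λ₁t}.
Decay rate: λ₁ = 3.4692π²/1.1828² ≈ 24.474.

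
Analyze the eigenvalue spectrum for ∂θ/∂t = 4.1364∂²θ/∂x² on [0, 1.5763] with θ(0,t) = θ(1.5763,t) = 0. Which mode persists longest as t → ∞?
Eigenvalues: λₙ = 4.1364n²π²/1.5763².
First three modes:
  n=1: λ₁ = 4.1364π²/1.5763² ≈ 16.43
  n=2: λ₂ = 16.5456π²/1.5763² ≈ 65.721 (4× faster decay)
  n=3: λ₃ = 37.2276π²/1.5763² ≈ 147.872 (9× faster decay)
As t → ∞, higher modes decay exponentially faster. The n=1 mode dominates: θ ~ c₁ sin(πx/1.5763) e^{-λ₁t}.
Decay rate: λ₁ = 4.1364π²/1.5763² ≈ 16.43.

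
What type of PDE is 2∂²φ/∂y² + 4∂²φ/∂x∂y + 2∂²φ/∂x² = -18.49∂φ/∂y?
Rewriting in standard form: 2∂²φ/∂x² + 4∂²φ/∂x∂y + 2∂²φ/∂y² + 18.49∂φ/∂y = 0. With A = 2, B = 4, C = 2, the discriminant is 0. This is a parabolic PDE.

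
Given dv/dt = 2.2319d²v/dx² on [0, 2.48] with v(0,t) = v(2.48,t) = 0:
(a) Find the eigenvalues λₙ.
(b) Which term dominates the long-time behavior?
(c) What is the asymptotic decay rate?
Eigenvalues: λₙ = 2.2319n²π²/2.48².
First three modes:
  n=1: λ₁ = 2.2319π²/2.48² ≈ 3.582
  n=2: λ₂ = 8.9276π²/2.48² ≈ 14.326 (4× faster decay)
  n=3: λ₃ = 20.0871π²/2.48² ≈ 32.234 (9× faster decay)
As t → ∞, higher modes decay exponentially faster. The n=1 mode dominates: v ~ c₁ sin(πx/2.48) e^{-λ₁t}.
Decay rate: λ₁ = 2.2319π²/2.48² ≈ 3.582.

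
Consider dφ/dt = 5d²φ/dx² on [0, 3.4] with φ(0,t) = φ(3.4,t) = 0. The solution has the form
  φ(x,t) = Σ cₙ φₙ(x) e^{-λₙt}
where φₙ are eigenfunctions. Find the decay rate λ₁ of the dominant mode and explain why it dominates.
Eigenvalues: λₙ = 5n²π²/3.4².
First three modes:
  n=1: λ₁ = 5π²/3.4² ≈ 4.269
  n=2: λ₂ = 20π²/3.4² ≈ 17.075 (4× faster decay)
  n=3: λ₃ = 45π²/3.4² ≈ 38.42 (9× faster decay)
As t → ∞, higher modes decay exponentially faster. The n=1 mode dominates: φ ~ c₁ sin(πx/3.4) e^{-λ₁t}.
Decay rate: λ₁ = 5π²/3.4² ≈ 4.269.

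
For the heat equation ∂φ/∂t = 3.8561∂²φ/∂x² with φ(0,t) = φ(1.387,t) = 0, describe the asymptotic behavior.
φ → 0. Heat diffuses out through both boundaries.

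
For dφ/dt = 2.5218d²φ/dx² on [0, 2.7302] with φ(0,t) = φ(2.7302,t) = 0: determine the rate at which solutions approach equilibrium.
Eigenvalues: λₙ = 2.5218n²π²/2.7302².
First three modes:
  n=1: λ₁ = 2.5218π²/2.7302² ≈ 3.339
  n=2: λ₂ = 10.0872π²/2.7302² ≈ 13.356 (4× faster decay)
  n=3: λ₃ = 22.6962π²/2.7302² ≈ 30.051 (9× faster decay)
As t → ∞, higher modes decay exponentially faster. The n=1 mode dominates: φ ~ c₁ sin(πx/2.7302) e^{-λ₁t}.
Decay rate: λ₁ = 2.5218π²/2.7302² ≈ 3.339.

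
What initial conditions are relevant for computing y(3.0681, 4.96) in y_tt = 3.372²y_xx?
Domain of dependence: [-13.65702, 19.79322]. Signals travel at speed 3.372, so data within |x - 3.0681| ≤ 3.372·4.96 = 16.72512 can reach the point.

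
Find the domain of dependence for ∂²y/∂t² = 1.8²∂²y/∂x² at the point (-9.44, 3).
Domain of dependence: [-14.84, -4.04]. Signals travel at speed 1.8, so data within |x - -9.44| ≤ 1.8·3 = 5.4 can reach the point.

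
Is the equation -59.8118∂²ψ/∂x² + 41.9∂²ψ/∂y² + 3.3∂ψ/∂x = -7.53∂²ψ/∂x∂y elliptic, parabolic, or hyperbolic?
Rewriting in standard form: -59.8118∂²ψ/∂x² + 7.53∂²ψ/∂x∂y + 41.9∂²ψ/∂y² + 3.3∂ψ/∂x = 0. Computing B² - 4AC with A = -59.8118, B = 7.53, C = 41.9: discriminant = 10081.15858 (positive). Answer: hyperbolic.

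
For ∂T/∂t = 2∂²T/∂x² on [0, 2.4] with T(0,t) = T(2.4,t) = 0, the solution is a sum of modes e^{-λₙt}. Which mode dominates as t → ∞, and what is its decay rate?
Eigenvalues: λₙ = 2n²π²/2.4².
First three modes:
  n=1: λ₁ = 2π²/2.4² ≈ 3.427
  n=2: λ₂ = 8π²/2.4² ≈ 13.708 (4× faster decay)
  n=3: λ₃ = 18π²/2.4² ≈ 30.843 (9× faster decay)
As t → ∞, higher modes decay exponentially faster. The n=1 mode dominates: T ~ c₁ sin(πx/2.4) e^{-λ₁t}.
Decay rate: λ₁ = 2π²/2.4² ≈ 3.427.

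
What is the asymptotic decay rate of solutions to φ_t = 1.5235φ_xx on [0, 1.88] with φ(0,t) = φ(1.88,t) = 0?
Eigenvalues: λₙ = 1.5235n²π²/1.88².
First three modes:
  n=1: λ₁ = 1.5235π²/1.88² ≈ 4.254
  n=2: λ₂ = 6.094π²/1.88² ≈ 17.017 (4× faster decay)
  n=3: λ₃ = 13.7115π²/1.88² ≈ 38.289 (9× faster decay)
As t → ∞, higher modes decay exponentially faster. The n=1 mode dominates: φ ~ c₁ sin(πx/1.88) e^{-λ₁t}.
Decay rate: λ₁ = 1.5235π²/1.88² ≈ 4.254.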